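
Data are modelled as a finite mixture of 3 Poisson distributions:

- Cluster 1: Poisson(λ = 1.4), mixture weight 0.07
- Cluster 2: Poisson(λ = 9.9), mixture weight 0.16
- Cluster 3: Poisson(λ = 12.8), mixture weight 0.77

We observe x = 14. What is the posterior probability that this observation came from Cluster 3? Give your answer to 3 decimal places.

0.906

P(component k | x) = π_k·f_k(x) / marginal(x), where marginal(x) = Σ_j π_j·f_j(x).
Evaluate each component's likelihood at the observed value:
  p_1 = e^(−1.4)·1.4^14/14! = 3.1432e-10
  p_2 = e^(−9.9)·9.9^14/14! = 0.0499999
  p_3 = e^(−12.8)·12.8^14/14! = 0.10036
Weight by the priors:
  π_1·p_1 = 0.07 × 3.1432e-10 = 2.20024e-11
  π_2·p_2 = 0.16 × 0.0499999 = 0.00799998
  π_3·p_3 = 0.77 × 0.10036 = 0.0772774
Normaliser: 2.20024e-11 + 0.00799998 + 0.0772774 = 0.0852774
So the posterior for Cluster 3 is 0.0772774 / 0.0852774 ≈ 0.906.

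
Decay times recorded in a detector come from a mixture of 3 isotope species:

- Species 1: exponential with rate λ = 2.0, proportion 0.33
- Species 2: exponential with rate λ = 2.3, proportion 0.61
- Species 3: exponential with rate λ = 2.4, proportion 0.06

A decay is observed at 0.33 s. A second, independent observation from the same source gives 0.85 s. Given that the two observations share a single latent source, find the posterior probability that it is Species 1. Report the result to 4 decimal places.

0.3473

By Bayes' theorem, P(k | x) = π_k f_k(x) / Σ_j π_j f_j(x).
Since both observations come from the same component, the likelihood for component k is f_k(x₁)·f_k(x₂).
  p_1 = [2.0·e^(−2.0·0.33) = 2.0·e^(−0.6600) = 1.0337] × [0.365367] = 0.377681
  p_2 = [2.3·e^(−2.3·0.33) = 2.3·e^(−0.7590) = 1.07671] × [0.325598] = 0.350575
  p_3 = [2.4·e^(−2.4·0.33) = 2.4·e^(−0.7920) = 1.08705] × [0.312069] = 0.339235
Weight by the priors:
  π_1·p_1 = 0.33 × 0.377681 = 0.124635
  π_2·p_2 = 0.61 × 0.350575 = 0.213851
  π_3·p_3 = 0.06 × 0.339235 = 0.0203541
Denominator: 0.124635 + 0.213851 + 0.0203541 = 0.358839
P(Species 1 | data) ≈ 0.3473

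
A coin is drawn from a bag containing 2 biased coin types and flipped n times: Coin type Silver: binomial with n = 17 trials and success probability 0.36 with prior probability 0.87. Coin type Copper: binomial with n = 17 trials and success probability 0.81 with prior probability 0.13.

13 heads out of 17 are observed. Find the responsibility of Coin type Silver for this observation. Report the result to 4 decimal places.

By Bayes' theorem, P(k | x) = π_k f_k(x) / Σ_j π_j f_j(x).
Evaluate each component's likelihood at the observed value:
  f_Silver = 0.000681129
  f_Copper = 0.200399
Prior × likelihood for each component:
  π_Silver·f_Silver = 0.87 × 0.000681129 = 0.000592582
  π_Copper·f_Copper = 0.13 × 0.200399 = 0.0260519
Denominator: 0.000592582 + 0.0260519 = 0.0266445
P(Coin type Silver | 13 heads out of 17) ≈ 0.0222

0.0222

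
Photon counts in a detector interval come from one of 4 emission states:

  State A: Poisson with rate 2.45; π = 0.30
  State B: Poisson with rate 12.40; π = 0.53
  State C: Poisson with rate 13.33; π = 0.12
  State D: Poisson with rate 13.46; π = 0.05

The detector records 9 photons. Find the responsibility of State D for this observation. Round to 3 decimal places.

0.055

The responsibility of component k is π_k f_k(x) divided by Σ_j π_j f_j(x).
Evaluate each component's likelihood at the observed value:
  f_A = 0.000756328
  f_B = 0.0786648
  f_C = 0.0595063
  f_D = 0.0570215
Prior × likelihood for each component:
  π_A·f_A = 0.30 × 0.000756328 = 0.000226898
  π_B·f_B = 0.53 × 0.0786648 = 0.0416924
  π_C·f_C = 0.12 × 0.0595063 = 0.00714075
  π_D·f_D = 0.05 × 0.0570215 = 0.00285108
Normaliser: 0.000226898 + 0.0416924 + 0.00714075 + 0.00285108 = 0.0519111
So the posterior for State D is 0.00285108 / 0.0519111 ≈ 0.055.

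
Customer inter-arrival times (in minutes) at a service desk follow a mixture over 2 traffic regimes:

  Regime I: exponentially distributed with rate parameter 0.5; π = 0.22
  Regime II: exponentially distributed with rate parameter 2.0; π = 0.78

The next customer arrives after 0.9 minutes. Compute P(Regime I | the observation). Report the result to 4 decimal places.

0.2138

By Bayes' theorem, P(k | x) = π_k f_k(x) / Σ_j π_j f_j(x).
Exponential densities:
  f_I = 0.318814
  f_II = 0.330598
Multiply by the mixture weights:
  π_I·f_I = 0.22 × 0.318814 = 0.0701391
  π_II·f_II = 0.78 × 0.330598 = 0.257866
Normaliser: 0.0701391 + 0.257866 = 0.328005
P(Regime I | data) ≈ 0.2138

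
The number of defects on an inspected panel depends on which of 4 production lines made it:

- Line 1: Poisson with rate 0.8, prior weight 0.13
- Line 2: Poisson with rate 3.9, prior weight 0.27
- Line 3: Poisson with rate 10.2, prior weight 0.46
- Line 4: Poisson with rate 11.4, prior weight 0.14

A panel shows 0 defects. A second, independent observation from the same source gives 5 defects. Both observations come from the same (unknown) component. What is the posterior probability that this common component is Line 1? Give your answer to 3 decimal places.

0.079

Apply Bayes' rule: the posterior for each component is proportional to its prior times its likelihood at x.
Since both observations come from the same component, the likelihood for component k is f_k(x₁)·f_k(x₂).
  f_1 = [e^(−0.8)·0.8^0/0! = 0.449329] × [0.00122697] = 0.000551312
  f_2 = [e^(−3.9)·3.9^0/0! = 0.0202419] × [0.152193] = 0.00308067
  f_3 = [e^(−10.2)·10.2^0/0! = 3.71703e-05] × [0.0341992] = 1.2712e-06
  f_4 = [e^(−11.4)·11.4^0/0! = 1.11955e-05] × [0.0179633] = 2.01108e-07
Prior × likelihood for each component:
  P(Z=1)·f_1 = 0.13 × 0.000551312 = 7.16706e-05
  P(Z=2)·f_2 = 0.27 × 0.00308067 = 0.00083178
  P(Z=3)·f_3 = 0.46 × 1.2712e-06 = 5.8475e-07
  P(Z=4)·f_4 = 0.14 × 2.01108e-07 = 2.81551e-08
Sum: 7.16706e-05 + 0.00083178 + 5.8475e-07 + 2.81551e-08 = 0.000904064
P(Line 1 | x₁, x₂) = 7.16706e-05 / 0.000904064 ≈ 0.079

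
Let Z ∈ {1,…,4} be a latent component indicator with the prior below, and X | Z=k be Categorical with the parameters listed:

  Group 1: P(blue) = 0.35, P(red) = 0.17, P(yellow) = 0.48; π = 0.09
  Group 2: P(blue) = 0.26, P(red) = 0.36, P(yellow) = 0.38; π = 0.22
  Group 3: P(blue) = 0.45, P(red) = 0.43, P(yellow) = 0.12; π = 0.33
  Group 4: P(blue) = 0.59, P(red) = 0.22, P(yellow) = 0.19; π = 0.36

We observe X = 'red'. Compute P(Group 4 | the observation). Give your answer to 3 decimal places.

0.251

The responsibility of component k is P(Z=k) f_k(x) divided by Σ_j P(Z=j) f_j(x).
Component likelihoods at x = 'red':
  f_1 = 0.17
  f_2 = 0.36
  f_3 = 0.43
  f_4 = 0.22
Unnormalised posteriors:
  P(Z=1)·f_1 = 0.09 × 0.17 = 0.0153
  P(Z=2)·f_2 = 0.22 × 0.36 = 0.0792
  P(Z=3)·f_3 = 0.33 × 0.43 = 0.1419
  P(Z=4)·f_4 = 0.36 × 0.22 = 0.0792
Marginal: 0.0153 + 0.0792 + 0.1419 + 0.0792 = 0.3156
P(Group 4 | 'red') = 0.0792 / 0.3156 ≈ 0.251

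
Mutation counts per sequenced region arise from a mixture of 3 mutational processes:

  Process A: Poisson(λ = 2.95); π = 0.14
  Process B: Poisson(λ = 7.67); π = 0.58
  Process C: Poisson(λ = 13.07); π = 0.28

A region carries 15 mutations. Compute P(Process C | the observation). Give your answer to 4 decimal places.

Posterior ∝ prior × likelihood, so P(k | x) ∝ π_k f_k(x); normalise over all components.
Evaluate each component's likelihood at the observed value:
  f_A = e^(−2.95)·2.95^15/15! = 4.46336e-07
  f_B = e^(−7.67)·7.67^15/15! = 0.00667409
  f_C = e^(−13.07)·13.07^15/15! = 0.089414
Multiply by the mixture weights:
  π_A·f_A = 0.14 × 4.46336e-07 = 6.2487e-08
  π_B·f_B = 0.58 × 0.00667409 = 0.00387097
  π_C·f_C = 0.28 × 0.089414 = 0.0250359
Normaliser: 6.2487e-08 + 0.00387097 + 0.0250359 = 0.0289069
P(Process C | the observation) = 0.0250359 / 0.0289069 ≈ 0.8661

0.8661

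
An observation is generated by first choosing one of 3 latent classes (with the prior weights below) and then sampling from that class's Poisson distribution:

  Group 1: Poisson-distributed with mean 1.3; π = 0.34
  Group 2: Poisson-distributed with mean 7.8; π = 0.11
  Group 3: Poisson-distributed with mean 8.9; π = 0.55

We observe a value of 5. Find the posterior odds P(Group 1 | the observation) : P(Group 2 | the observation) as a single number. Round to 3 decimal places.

0.264

Posterior odds = (π_i f_i(x)) / (π_j f_j(x)); the normalising sum cancels.
Component likelihoods at x = 5:
  L_1 = e^(−1.3)·1.3^5/5! = 0.00843243
  L_2 = e^(−7.8)·7.8^5/5! = 0.0985814
  L_3 = e^(−8.9)·8.9^5/5! = 0.063467
Posterior odds = (π_1·L_1) / (π_2·L_2) = (0.34·0.00843243) / (0.11·0.0985814) = 0.00286703 / 0.0108439 ≈ 0.264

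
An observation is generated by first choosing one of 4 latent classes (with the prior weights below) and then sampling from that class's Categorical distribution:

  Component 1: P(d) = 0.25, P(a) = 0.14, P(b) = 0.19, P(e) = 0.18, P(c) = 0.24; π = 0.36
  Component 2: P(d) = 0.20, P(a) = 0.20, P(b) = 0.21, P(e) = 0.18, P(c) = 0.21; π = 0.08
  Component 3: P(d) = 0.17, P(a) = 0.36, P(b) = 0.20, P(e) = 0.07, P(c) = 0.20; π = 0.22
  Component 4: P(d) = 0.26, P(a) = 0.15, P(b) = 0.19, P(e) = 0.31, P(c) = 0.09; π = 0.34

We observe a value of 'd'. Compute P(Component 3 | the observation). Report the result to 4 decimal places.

0.1613

Posterior ∝ prior × likelihood, so P(k | x) ∝ P(Z=k) f_k(x); normalise over all components.
Component likelihoods at x = 'd':
  f_1 = 0.25
  f_2 = 0.2
  f_3 = 0.17
  f_4 = 0.26
Weight by the priors:
  P(Z=1)·f_1 = 0.36 × 0.25 = 0.09
  P(Z=2)·f_2 = 0.08 × 0.2 = 0.016
  P(Z=3)·f_3 = 0.22 × 0.17 = 0.0374
  P(Z=4)·f_4 = 0.34 × 0.26 = 0.0884
Normaliser: 0.09 + 0.016 + 0.0374 + 0.0884 = 0.2318
Responsibility of Component 3: 0.0374 / 0.2318 ≈ 0.1613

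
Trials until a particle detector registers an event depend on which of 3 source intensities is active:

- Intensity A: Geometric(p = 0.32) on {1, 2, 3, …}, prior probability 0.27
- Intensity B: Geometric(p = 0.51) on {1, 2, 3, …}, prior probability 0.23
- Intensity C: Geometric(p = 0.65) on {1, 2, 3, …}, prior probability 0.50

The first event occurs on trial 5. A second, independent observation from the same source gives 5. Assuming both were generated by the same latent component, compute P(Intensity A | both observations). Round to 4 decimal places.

P(component k | x) = w_k·f_k(x) / marginal(x), where marginal(x) = Σ_j w_j·f_j(x).
Since both observations come from the same component, the likelihood for component k is f_k(x₁)·f_k(x₂).
  L_A = [0.32·(1−0.32)^4 = 0.32·0.213814 = 0.0684204] × [0.0684204] = 0.00468135
  L_B = [0.51·(1−0.51)^4 = 0.51·0.057648 = 0.0294005] × [0.0294005] = 0.000864389
  L_C = [0.65·(1−0.65)^4 = 0.65·0.0150062 = 0.00975406] × [0.00975406] = 9.51417e-05
Unnormalised posteriors:
  w_A·L_A = 0.27 × 0.00468135 = 0.00126396
  w_B·L_B = 0.23 × 0.000864389 = 0.000198809
  w_C·L_C = 0.50 × 9.51417e-05 = 4.75709e-05
Denominator: 0.00126396 + 0.000198809 + 4.75709e-05 = 0.00151035
Responsibility of Intensity A: 0.00126396 / 0.00151035 ≈ 0.8369

0.8369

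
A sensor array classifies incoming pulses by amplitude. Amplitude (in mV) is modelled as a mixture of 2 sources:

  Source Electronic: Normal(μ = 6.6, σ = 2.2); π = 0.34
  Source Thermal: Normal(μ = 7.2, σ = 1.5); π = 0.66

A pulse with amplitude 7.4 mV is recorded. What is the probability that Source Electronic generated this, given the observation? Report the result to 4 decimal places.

0.2491

The responsibility of component k is π_k f_k(x) divided by Σ_j π_j f_j(x).
Normal densities:
  p_Electronic = 0.169736
  p_Thermal = 0.263608
Weight by the priors:
  π_Electronic·p_Electronic = 0.34 × 0.169736 = 0.0577102
  π_Thermal·p_Thermal = 0.66 × 0.263608 = 0.173981
Marginal: 0.0577102 + 0.173981 = 0.231691
P(Source Electronic | data) = 0.0577102 / 0.231691 ≈ 0.2491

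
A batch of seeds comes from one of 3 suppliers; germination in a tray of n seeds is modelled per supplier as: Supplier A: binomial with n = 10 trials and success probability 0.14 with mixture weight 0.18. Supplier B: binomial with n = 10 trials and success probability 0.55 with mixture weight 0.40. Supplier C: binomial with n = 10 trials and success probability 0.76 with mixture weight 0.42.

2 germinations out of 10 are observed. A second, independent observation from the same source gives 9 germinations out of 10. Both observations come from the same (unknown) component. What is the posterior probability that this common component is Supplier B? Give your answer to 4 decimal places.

0.8860

By Bayes' theorem, P(k | x) = π_k f_k(x) / Σ_j π_j f_j(x).
Since both observations come from the same component, the likelihood for component k is f_k(x₁)·f_k(x₂).
  f_A = [0.26391] × [1.77685e-07] = 4.68929e-08
  f_B = [0.0228896] × [0.0207241] = 0.000474367
  f_C = [0.000286108] × [0.203018] = 5.80849e-05
Multiply by the mixture weights:
  π_A·f_A = 0.18 × 4.68929e-08 = 8.44072e-09
  π_B·f_B = 0.40 × 0.000474367 = 0.000189747
  π_C·f_C = 0.42 × 5.80849e-05 = 2.43957e-05
Normaliser: 8.44072e-09 + 0.000189747 + 2.43957e-05 = 0.000214151
P(Supplier B | x) ≈ 0.8860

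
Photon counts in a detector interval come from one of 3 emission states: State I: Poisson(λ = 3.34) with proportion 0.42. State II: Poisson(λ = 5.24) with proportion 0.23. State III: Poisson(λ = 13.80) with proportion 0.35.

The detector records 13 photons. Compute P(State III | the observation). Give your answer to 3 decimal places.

P(component k | x) = π_k·f_k(x) / marginal(x), where marginal(x) = Σ_j π_j·f_j(x).
Component likelihoods at x = 13 photons:
  p_I = 3.66336e-05
  p_II = 0.00191128
  p_III = 0.10737
Prior × likelihood for each component:
  π_I·p_I = 0.42 × 3.66336e-05 = 1.53861e-05
  π_II·p_II = 0.23 × 0.00191128 = 0.000439593
  π_III·p_III = 0.35 × 0.10737 = 0.0375796
Denominator: 1.53861e-05 + 0.000439593 + 0.0375796 = 0.0380346
P(State III | 13 photons) ≈ 0.988

0.988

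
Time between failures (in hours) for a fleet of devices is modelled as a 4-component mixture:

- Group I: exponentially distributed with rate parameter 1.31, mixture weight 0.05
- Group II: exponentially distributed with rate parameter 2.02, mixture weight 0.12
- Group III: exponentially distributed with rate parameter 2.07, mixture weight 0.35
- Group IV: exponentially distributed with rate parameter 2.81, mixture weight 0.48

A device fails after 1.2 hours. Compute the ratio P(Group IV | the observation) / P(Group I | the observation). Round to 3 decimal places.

3.404

The posterior odds equal the prior odds times the likelihood ratio: (w_i/w_j)·(f_i(x)/f_j(x)).
Evaluate each component's likelihood at the observed value:
  L_I = 0.271995
  L_II = 0.178905
  L_III = 0.172656
  L_IV = 0.0964418
Odds = (0.48/0.05) × (0.0964418/0.271995) = 9.6 × 0.354572 ≈ 3.404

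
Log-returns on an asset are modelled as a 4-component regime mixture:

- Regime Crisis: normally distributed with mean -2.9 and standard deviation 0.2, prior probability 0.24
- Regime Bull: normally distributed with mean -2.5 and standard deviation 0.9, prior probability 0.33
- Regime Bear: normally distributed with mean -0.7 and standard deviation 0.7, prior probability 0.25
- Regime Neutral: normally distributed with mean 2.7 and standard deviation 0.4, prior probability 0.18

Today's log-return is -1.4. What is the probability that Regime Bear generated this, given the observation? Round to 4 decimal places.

The responsibility of component k is π_k f_k(x) divided by Σ_j π_j f_j(x).
Component likelihoods at x = -1.4:
  f_Crisis = (1/(0.2·√(2π)))·exp(−(-1.4−-2.9)²/(2·0.2²)) = 1.994711·exp(-28.12500) = 1.21716e-12
  f_Bull = (1/(0.9·√(2π)))·exp(−(-1.4−-2.5)²/(2·0.9²)) = 0.443269·exp(-0.74691) = 0.210033
  f_Bear = (1/(0.7·√(2π)))·exp(−(-1.4−-0.7)²/(2·0.7²)) = 0.569918·exp(-0.50000) = 0.345672
  f_Neutral = (1/(0.4·√(2π)))·exp(−(-1.4−2.7)²/(2·0.4²)) = 0.997356·exp(-52.53125) = 1.53045e-23
Weight by the priors:
  π_Crisis·f_Crisis = 0.24 × 1.21716e-12 = 2.92118e-13
  π_Bull·f_Bull = 0.33 × 0.210033 = 0.0693108
  π_Bear·f_Bear = 0.25 × 0.345672 = 0.0864181
  π_Neutral·f_Neutral = 0.18 × 1.53045e-23 = 2.7548e-24
Evidence: 2.92118e-13 + 0.0693108 + 0.0864181 + 2.7548e-24 = 0.155729
Responsibility of Regime Bear: 0.0864181 / 0.155729 ≈ 0.5549

0.5549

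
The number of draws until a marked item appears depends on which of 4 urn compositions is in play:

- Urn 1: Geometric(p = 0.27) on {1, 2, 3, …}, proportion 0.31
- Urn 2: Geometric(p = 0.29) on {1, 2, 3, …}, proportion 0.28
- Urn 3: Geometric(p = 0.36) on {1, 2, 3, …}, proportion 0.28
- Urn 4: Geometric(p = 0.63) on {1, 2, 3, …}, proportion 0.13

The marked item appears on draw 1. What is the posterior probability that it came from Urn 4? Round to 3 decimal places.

By Bayes' theorem, P(k | x) = π_k f_k(x) / Σ_j π_j f_j(x).
Geometric probabilities:
  p_1 = 0.27
  p_2 = 0.29
  p_3 = 0.36
  p_4 = 0.63
Multiply by the mixture weights:
  π_1·p_1 = 0.31 × 0.27 = 0.0837
  π_2·p_2 = 0.28 × 0.29 = 0.0812
  π_3·p_3 = 0.28 × 0.36 = 0.1008
  π_4·p_4 = 0.13 × 0.63 = 0.0819
Normaliser: 0.0837 + 0.0812 + 0.1008 + 0.0819 = 0.3476
Responsibility of Urn 4: 0.0819 / 0.3476 ≈ 0.236

0.236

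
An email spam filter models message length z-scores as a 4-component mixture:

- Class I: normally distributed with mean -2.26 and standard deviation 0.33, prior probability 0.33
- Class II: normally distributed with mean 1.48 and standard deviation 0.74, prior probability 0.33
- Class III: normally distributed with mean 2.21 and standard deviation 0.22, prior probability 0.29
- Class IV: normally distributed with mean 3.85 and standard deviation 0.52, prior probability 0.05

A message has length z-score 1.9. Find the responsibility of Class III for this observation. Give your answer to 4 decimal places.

P(component k | x) = P(Z=k)·f_k(x) / marginal(x), where marginal(x) = Σ_j P(Z=j)·f_j(x).
Evaluate each component's likelihood at the observed value:
  L_I = (1/(0.33·√(2π)))·exp(−(1.9−-2.26)²/(2·0.33²)) = 1.208916·exp(-79.45638) = 3.75775e-35
  L_II = (1/(0.74·√(2π)))·exp(−(1.9−1.48)²/(2·0.74²)) = 0.539111·exp(-0.16107) = 0.458911
  L_III = (1/(0.22·√(2π)))·exp(−(1.9−2.21)²/(2·0.22²)) = 1.813374·exp(-0.99277) = 0.671945
  L_IV = (1/(0.52·√(2π)))·exp(−(1.9−3.85)²/(2·0.52²)) = 0.767197·exp(-7.03125) = 0.000678069
Weight by the priors:
  P(Z=I)·L_I = 0.33 × 3.75775e-35 = 1.24006e-35
  P(Z=II)·L_II = 0.33 × 0.458911 = 0.15144
  P(Z=III)·L_III = 0.29 × 0.671945 = 0.194864
  P(Z=IV)·L_IV = 0.05 × 0.000678069 = 3.39034e-05
Evidence: 1.24006e-35 + 0.15144 + 0.194864 + 3.39034e-05 = 0.346338
So the posterior for Class III is 0.194864 / 0.346338 ≈ 0.5626.

0.5626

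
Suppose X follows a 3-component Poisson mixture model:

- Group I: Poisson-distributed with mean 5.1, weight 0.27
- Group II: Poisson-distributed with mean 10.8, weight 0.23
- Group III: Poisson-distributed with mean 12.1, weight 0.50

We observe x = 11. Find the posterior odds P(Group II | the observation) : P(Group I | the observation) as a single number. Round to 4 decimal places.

10.9465

Since P(k|x) ∝ P(Z=k) f_k(x), the posterior odds are P(Z=i) f_i(x) / (P(Z=j) f_j(x)).
Component likelihoods at x = 11:
  f_I = 0.00927287
  f_II = 0.119159
  f_III = 0.113376
Odds = (0.23/0.27) × (0.119159/0.00927287) = 0.851852 × 12.8502 ≈ 10.9465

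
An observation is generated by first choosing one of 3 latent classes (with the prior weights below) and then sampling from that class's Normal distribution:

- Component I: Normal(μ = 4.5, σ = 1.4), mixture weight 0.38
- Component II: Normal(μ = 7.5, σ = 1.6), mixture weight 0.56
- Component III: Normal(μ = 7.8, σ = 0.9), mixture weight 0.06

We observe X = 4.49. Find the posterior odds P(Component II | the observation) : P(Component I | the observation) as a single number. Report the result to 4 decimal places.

The posterior odds equal the prior odds times the likelihood ratio: (π_i/π_j)·(f_i(x)/f_j(x)).
Evaluate each component's likelihood at the observed value:
  p_I = (1/(1.4·√(2π)))·exp(−(4.49−4.5)²/(2·1.4²)) = 0.284959·exp(-0.00003) = 0.284952
  p_II = (1/(1.6·√(2π)))·exp(−(4.49−7.5)²/(2·1.6²)) = 0.249339·exp(-1.76955) = 0.0424897
  p_III = (1/(0.9·√(2π)))·exp(−(4.49−7.8)²/(2·0.9²)) = 0.443269·exp(-6.76302) = 0.000512299
Posterior odds = (π_II·p_II) / (π_I·p_I) = (0.56·0.0424897) / (0.38·0.284952) = 0.0237942 / 0.108282 ≈ 0.2197

0.2197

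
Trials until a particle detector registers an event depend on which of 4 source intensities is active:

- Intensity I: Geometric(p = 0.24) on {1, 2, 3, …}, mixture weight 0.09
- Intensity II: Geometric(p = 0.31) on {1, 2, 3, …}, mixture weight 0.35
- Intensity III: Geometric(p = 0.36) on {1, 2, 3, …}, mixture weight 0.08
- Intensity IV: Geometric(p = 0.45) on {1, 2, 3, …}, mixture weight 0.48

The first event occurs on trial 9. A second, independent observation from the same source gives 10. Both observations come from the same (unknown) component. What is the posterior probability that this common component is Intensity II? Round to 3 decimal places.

By Bayes' theorem, P(k | x) = π_k f_k(x) / Σ_j π_j f_j(x).
Since both observations come from the same component, the likelihood for component k is f_k(x₁)·f_k(x₂).
  f_I = [0.0267128] × [0.0203018] = 0.000542317
  f_II = [0.0159277] × [0.0109901] = 0.000175048
  f_III = [0.0101331] × [0.00648518] = 6.5715e-05
  f_IV = [0.00376803] × [0.00207241] = 7.80892e-06
Weight by the priors:
  π_I·f_I = 0.09 × 0.000542317 = 4.88086e-05
  π_II·f_II = 0.35 × 0.000175048 = 6.12669e-05
  π_III·f_III = 0.08 × 6.5715e-05 = 5.2572e-06
  π_IV·f_IV = 0.48 × 7.80892e-06 = 3.74828e-06
Evidence: 4.88086e-05 + 6.12669e-05 + 5.2572e-06 + 3.74828e-06 = 0.000119081
Responsibility of Intensity II: 6.12669e-05 / 0.000119081 ≈ 0.514

0.514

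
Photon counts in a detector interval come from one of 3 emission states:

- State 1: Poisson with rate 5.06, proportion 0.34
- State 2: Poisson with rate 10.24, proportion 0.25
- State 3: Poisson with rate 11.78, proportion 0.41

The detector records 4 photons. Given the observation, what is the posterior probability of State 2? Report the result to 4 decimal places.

0.0624

The responsibility of component k is P(Z=k) f_k(x) divided by Σ_j P(Z=j) f_j(x).
Poisson probabilities:
  L_1 = 0.173325
  L_2 = 0.0163611
  L_3 = 0.00614301
Multiply by the mixture weights:
  P(Z=1)·L_1 = 0.34 × 0.173325 = 0.0589304
  P(Z=2)·L_2 = 0.25 × 0.0163611 = 0.00409028
  P(Z=3)·L_3 = 0.41 × 0.00614301 = 0.00251863
Sum: 0.0589304 + 0.00409028 + 0.00251863 = 0.0655394
So the posterior for State 2 is 0.00409028 / 0.0655394 ≈ 0.0624.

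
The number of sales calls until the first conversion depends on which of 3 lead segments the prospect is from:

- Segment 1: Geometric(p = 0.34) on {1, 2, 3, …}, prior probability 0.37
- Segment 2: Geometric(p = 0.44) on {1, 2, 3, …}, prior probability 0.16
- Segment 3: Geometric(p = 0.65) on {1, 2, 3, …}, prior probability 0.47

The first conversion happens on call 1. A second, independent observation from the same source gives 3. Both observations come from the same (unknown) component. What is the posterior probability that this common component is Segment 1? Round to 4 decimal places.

0.3537

Apply Bayes' rule: the posterior for each component is proportional to its prior times its likelihood at x.
Since both observations come from the same component, the likelihood for component k is f_k(x₁)·f_k(x₂).
  L_1 = [0.34·(1−0.34)^0 = 0.34·1 = 0.34] × [0.148104] = 0.0503554
  L_2 = [0.44·(1−0.44)^0 = 0.44·1 = 0.44] × [0.137984] = 0.060713
  L_3 = [0.65·(1−0.65)^0 = 0.65·1 = 0.65] × [0.079625] = 0.0517562
Weight by the priors:
  π_1·L_1 = 0.37 × 0.0503554 = 0.0186315
  π_2·L_2 = 0.16 × 0.060713 = 0.00971407
  π_3·L_3 = 0.47 × 0.0517562 = 0.0243254
Marginal: 0.0186315 + 0.00971407 + 0.0243254 = 0.052671
P(Segment 1 | x₁, x₂) ≈ 0.3537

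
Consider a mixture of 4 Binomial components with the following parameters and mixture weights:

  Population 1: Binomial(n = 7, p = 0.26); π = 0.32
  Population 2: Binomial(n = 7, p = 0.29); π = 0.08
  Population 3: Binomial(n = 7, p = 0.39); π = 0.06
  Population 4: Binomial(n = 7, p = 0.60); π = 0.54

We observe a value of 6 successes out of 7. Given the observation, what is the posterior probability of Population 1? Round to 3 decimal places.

0.007

Apply Bayes' rule: the posterior for each component is proportional to its prior times its likelihood at x.
Binomial probabilities:
  p_1 = 0.00160018
  p_2 = 0.00295627
  p_3 = 0.015025
  p_4 = 0.130637
Multiply by the mixture weights:
  π_1·p_1 = 0.32 × 0.00160018 = 0.000512059
  π_2·p_2 = 0.08 × 0.00295627 = 0.000236502
  π_3·p_3 = 0.06 × 0.015025 = 0.000901502
  π_4·p_4 = 0.54 × 0.130637 = 0.0705439
Evidence: 0.000512059 + 0.000236502 + 0.000901502 + 0.0705439 = 0.0721939
P(Population 1 | x) ≈ 0.007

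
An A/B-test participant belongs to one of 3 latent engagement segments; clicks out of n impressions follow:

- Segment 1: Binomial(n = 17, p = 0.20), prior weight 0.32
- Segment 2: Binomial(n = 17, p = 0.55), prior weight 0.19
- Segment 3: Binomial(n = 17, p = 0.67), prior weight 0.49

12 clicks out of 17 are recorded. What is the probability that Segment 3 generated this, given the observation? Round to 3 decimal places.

0.854

Apply Bayes' rule: the posterior for each component is proportional to its prior times its likelihood at x.
Binomial probabilities:
  L_1 = C(17,12)·0.20^12·0.80^5 = 6188·4.096e-09·0.32768 = 8.30539e-06
  L_2 = C(17,12)·0.55^12·0.45^5 = 6188·0.000766218·0.0184528 = 0.0874914
  L_3 = C(17,12)·0.67^12·0.33^5 = 6188·0.00818272·0.00391354 = 0.198161
Prior × likelihood for each component:
  w_1·L_1 = 0.32 × 8.30539e-06 = 2.65773e-06
  w_2·L_2 = 0.19 × 0.0874914 = 0.0166234
  w_3·L_3 = 0.49 × 0.198161 = 0.0970988
Denominator: 2.65773e-06 + 0.0166234 + 0.0970988 = 0.113725
P(Segment 3 | 12 clicks out of 17) ≈ 0.854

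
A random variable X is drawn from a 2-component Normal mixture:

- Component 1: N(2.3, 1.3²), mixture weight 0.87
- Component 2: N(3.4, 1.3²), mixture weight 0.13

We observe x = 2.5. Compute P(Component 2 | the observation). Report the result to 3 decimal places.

0.106

By Bayes' theorem, P(k | x) = w_k f_k(x) / Σ_j w_j f_j(x).
Normal densities:
  f_1 = (1/(1.3·√(2π)))·exp(−(2.5−2.3)²/(2·1.3²)) = 0.306879·exp(-0.01183) = 0.303268
  f_2 = (1/(1.3·√(2π)))·exp(−(2.5−3.4)²/(2·1.3²)) = 0.306879·exp(-0.23964) = 0.241485
Multiply by the mixture weights:
  w_1·f_1 = 0.87 × 0.303268 = 0.263843
  w_2·f_2 = 0.13 × 0.241485 = 0.0313931
Marginal: 0.263843 + 0.0313931 = 0.295237
P(Component 2 | data) ≈ 0.106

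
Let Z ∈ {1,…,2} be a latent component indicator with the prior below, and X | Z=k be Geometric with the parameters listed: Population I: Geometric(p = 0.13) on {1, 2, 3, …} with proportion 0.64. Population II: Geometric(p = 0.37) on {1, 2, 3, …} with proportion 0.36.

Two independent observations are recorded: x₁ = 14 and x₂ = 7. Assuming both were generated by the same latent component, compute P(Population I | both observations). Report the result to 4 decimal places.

Apply Bayes' rule: the posterior for each component is proportional to its prior times its likelihood at x.
Since both observations come from the same component, the likelihood for component k is f_k(x₁)·f_k(x₂).
  L_I = [0.0212664] × [0.0563714] = 0.00119882
  L_II = [0.000911232] × [0.0231337] = 2.10802e-05
Prior × likelihood for each component:
  P(Z=I)·L_I = 0.64 × 0.00119882 = 0.000767242
  P(Z=II)·L_II = 0.36 × 2.10802e-05 = 7.58886e-06
Marginal: 0.000767242 + 7.58886e-06 = 0.000774831
Responsibility of Population I: 0.000767242 / 0.000774831 ≈ 0.9902

0.9902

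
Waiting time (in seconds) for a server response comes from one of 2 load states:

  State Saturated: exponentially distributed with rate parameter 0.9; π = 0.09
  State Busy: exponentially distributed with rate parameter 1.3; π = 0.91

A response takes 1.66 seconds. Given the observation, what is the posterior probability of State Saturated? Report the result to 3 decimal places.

By Bayes' theorem, P(k | x) = w_k f_k(x) / Σ_j w_j f_j(x).
Component likelihoods at x = 1.66 seconds:
  L_Saturated = 0.9·e^(−0.9·1.66) = 0.9·e^(−1.4940) = 0.202026
  L_Busy = 1.3·e^(−1.3·1.66) = 1.3·e^(−2.1580) = 0.150223
Unnormalised posteriors:
  w_Saturated·L_Saturated = 0.09 × 0.202026 = 0.0181823
  w_Busy·L_Busy = 0.91 × 0.150223 = 0.136703
Evidence: 0.0181823 + 0.136703 = 0.154885
P(State Saturated | data) ≈ 0.117

0.117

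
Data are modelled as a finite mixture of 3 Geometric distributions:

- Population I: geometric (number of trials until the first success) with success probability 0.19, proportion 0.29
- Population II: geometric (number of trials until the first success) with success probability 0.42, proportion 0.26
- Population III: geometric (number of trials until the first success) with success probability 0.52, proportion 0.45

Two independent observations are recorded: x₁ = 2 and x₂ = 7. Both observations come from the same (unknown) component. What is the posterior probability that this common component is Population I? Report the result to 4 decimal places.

0.5810

Apply Bayes' rule: the posterior for each component is proportional to its prior times its likelihood at x.
Since both observations come from the same component, the likelihood for component k is f_k(x₁)·f_k(x₂).
  f_I = [0.19·(1−0.19)^1 = 0.19·0.81 = 0.1539] × [0.0536616] = 0.00825852
  f_II = [0.42·(1−0.42)^1 = 0.42·0.58 = 0.2436] × [0.0159889] = 0.00389488
  f_III = [0.52·(1−0.52)^1 = 0.52·0.48 = 0.2496] × [0.00635991] = 0.00158743
Prior × likelihood for each component:
  w_I·f_I = 0.29 × 0.00825852 = 0.00239497
  w_II·f_II = 0.26 × 0.00389488 = 0.00101267
  w_III·f_III = 0.45 × 0.00158743 = 0.000714345
Normaliser: 0.00239497 + 0.00101267 + 0.000714345 = 0.00412199
So the posterior for Population I is 0.00239497 / 0.00412199 ≈ 0.5810.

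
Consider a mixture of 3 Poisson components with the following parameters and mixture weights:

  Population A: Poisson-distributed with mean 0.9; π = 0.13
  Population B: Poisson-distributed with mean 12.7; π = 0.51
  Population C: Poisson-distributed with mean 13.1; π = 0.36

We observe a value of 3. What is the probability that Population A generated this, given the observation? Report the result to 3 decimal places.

Apply Bayes' rule: the posterior for each component is proportional to its prior times its likelihood at x.
Poisson probabilities:
  f_A = 0.0493982
  f_B = 0.00104165
  f_C = 0.000766311
Unnormalised posteriors:
  P(Z=A)·f_A = 0.13 × 0.0493982 = 0.00642177
  P(Z=B)·f_B = 0.51 × 0.00104165 = 0.000531239
  P(Z=C)·f_C = 0.36 × 0.000766311 = 0.000275872
Marginal: 0.00642177 + 0.000531239 + 0.000275872 = 0.00722888
Responsibility of Population A: 0.00642177 / 0.00722888 ≈ 0.888

0.888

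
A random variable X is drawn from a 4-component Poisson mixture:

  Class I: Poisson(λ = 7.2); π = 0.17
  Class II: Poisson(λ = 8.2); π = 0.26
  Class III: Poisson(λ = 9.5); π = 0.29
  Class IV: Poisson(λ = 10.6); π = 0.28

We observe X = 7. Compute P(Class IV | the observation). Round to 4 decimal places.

0.1867

By Bayes' theorem, P(k | x) = π_k f_k(x) / Σ_j π_j f_j(x).
Evaluate each component's likelihood at the observed value:
  f_I = e^(−7.2)·7.2^7/7! = 0.148586
  f_II = e^(−8.2)·8.2^7/7! = 0.135848
  f_III = e^(−9.5)·9.5^7/7! = 0.103714
  f_IV = e^(−10.6)·10.6^7/7! = 0.0743343
Weight by the priors:
  π_I·f_I = 0.17 × 0.148586 = 0.0252595
  π_II·f_II = 0.26 × 0.135848 = 0.0353204
  π_III·f_III = 0.29 × 0.103714 = 0.030077
  π_IV·f_IV = 0.28 × 0.0743343 = 0.0208136
Marginal: 0.0252595 + 0.0353204 + 0.030077 + 0.0208136 = 0.111471
P(Class IV | data) = 0.0208136 / 0.111471 ≈ 0.1867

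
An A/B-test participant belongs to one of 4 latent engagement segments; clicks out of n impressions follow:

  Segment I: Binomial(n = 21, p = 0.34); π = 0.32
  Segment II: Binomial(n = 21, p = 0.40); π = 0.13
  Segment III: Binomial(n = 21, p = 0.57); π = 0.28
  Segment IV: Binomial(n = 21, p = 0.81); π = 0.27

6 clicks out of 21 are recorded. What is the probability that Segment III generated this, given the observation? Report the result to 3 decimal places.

P(component k | x) = π_k·f_k(x) / marginal(x), where marginal(x) = Σ_j π_j·f_j(x).
Component likelihoods at x = 6 clicks out of 21:
  p_I = C(21,6)·0.34^6·0.66^15 = 54264·0.0015448·0.00196408 = 0.164643
  p_II = C(21,6)·0.40^6·0.60^15 = 54264·0.004096·0.000470185 = 0.104506
  p_III = C(21,6)·0.57^6·0.43^15 = 54264·0.0342964·3.17707e-06 = 0.00591273
  p_IV = C(21,6)·0.81^6·0.19^15 = 54264·0.28243·1.51811e-11 = 2.32662e-07
Weight by the priors:
  π_I·p_I = 0.32 × 0.164643 = 0.0526859
  π_II·p_II = 0.13 × 0.104506 = 0.0135858
  π_III·p_III = 0.28 × 0.00591273 = 0.00165556
  π_IV·p_IV = 0.27 × 2.32662e-07 = 6.28188e-08
Marginal: 0.0526859 + 0.0135858 + 0.00165556 + 6.28188e-08 = 0.0679273
So the posterior for Segment III is 0.00165556 / 0.0679273 ≈ 0.024.

0.024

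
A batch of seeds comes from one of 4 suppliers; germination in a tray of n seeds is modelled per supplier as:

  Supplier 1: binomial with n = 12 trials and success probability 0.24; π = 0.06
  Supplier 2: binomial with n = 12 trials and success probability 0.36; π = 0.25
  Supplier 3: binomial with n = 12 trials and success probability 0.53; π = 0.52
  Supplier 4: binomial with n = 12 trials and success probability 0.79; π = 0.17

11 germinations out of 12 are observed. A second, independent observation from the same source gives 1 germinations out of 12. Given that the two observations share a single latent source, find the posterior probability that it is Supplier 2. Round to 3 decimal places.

P(component k | x) = P(Z=k)·f_k(x) / marginal(x), where marginal(x) = Σ_j P(Z=j)·f_j(x).
Since both observations come from the same component, the likelihood for component k is f_k(x₁)·f_k(x₂).
  L_1 = [C(12,11)·0.24^11·0.76^1 = 12·1.52168e-07·0.76 = 1.38777e-06] × [0.140716] = 1.95281e-07
  L_2 = [C(12,11)·0.36^11·0.64^1 = 12·1.31622e-05·0.64 = 0.000101085] × [0.031876] = 3.2222e-06
  L_3 = [C(12,11)·0.53^11·0.47^1 = 12·0.000926904·0.47 = 0.00522774] × [0.00157229] = 8.21953e-06
  L_4 = [C(12,11)·0.79^11·0.21^1 = 12·0.0747994·0.21 = 0.188494] × [3.32063e-07] = 6.2592e-08
Unnormalised posteriors:
  P(Z=1)·L_1 = 0.06 × 1.95281e-07 = 1.17169e-08
  P(Z=2)·L_2 = 0.25 × 3.2222e-06 = 8.05549e-07
  P(Z=3)·L_3 = 0.52 × 8.21953e-06 = 4.27416e-06
  P(Z=4)·L_4 = 0.17 × 6.2592e-08 = 1.06406e-08
Denominator: 1.17169e-08 + 8.05549e-07 + 4.27416e-06 + 1.06406e-08 = 5.10206e-06
So the posterior for Supplier 2 is 8.05549e-07 / 5.10206e-06 ≈ 0.158.

0.158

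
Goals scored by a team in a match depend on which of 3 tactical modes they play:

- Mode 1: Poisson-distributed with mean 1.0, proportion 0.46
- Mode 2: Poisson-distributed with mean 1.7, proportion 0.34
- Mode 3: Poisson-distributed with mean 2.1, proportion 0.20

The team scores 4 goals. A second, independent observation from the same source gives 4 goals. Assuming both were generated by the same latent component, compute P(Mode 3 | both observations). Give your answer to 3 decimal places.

P(component k | x) = P(Z=k)·f_k(x) / marginal(x), where marginal(x) = Σ_j P(Z=j)·f_j(x).
Since both observations come from the same component, the likelihood for component k is f_k(x₁)·f_k(x₂).
  L_1 = [e^(−1.0)·1.0^4/4! = 0.0153283] × [0.0153283] = 0.000234957
  L_2 = [e^(−1.7)·1.7^4/4! = 0.0635746] × [0.0635746] = 0.00404173
  L_3 = [e^(−2.1)·2.1^4/4! = 0.099231] × [0.099231] = 0.0098468
Weight by the priors:
  P(Z=1)·L_1 = 0.46 × 0.000234957 = 0.00010808
  P(Z=2)·L_2 = 0.34 × 0.00404173 = 0.00137419
  P(Z=3)·L_3 = 0.20 × 0.0098468 = 0.00196936
Evidence: 0.00010808 + 0.00137419 + 0.00196936 = 0.00345163
P(Mode 3 | x₁, x₂) ≈ 0.571

0.571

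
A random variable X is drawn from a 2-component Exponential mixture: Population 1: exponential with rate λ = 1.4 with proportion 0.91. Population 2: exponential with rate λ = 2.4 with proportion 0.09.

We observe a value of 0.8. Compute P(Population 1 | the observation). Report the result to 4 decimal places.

Apply Bayes' rule: the posterior for each component is proportional to its prior times its likelihood at x.
Exponential densities:
  p_1 = 1.4·e^(−1.4·0.8) = 1.4·e^(−1.1200) = 0.456792
  p_2 = 2.4·e^(−2.4·0.8) = 2.4·e^(−1.9200) = 0.351857
Unnormalised posteriors:
  P(Z=1)·p_1 = 0.91 × 0.456792 = 0.41568
  P(Z=2)·p_2 = 0.09 × 0.351857 = 0.0316671
Marginal: 0.41568 + 0.0316671 = 0.447348
P(Population 1 | x) ≈ 0.9292

0.9292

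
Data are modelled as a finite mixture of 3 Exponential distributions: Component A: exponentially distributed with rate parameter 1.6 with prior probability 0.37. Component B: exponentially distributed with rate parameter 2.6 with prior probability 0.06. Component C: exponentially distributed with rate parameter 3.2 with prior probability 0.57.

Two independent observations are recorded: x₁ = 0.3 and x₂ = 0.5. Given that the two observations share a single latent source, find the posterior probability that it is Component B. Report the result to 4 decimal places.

0.0662

Apply Bayes' rule: the posterior for each component is proportional to its prior times its likelihood at x.
Since both observations come from the same component, the likelihood for component k is f_k(x₁)·f_k(x₂).
  f_A = [0.990053] × [0.718926] = 0.711775
  f_B = [1.19186] × [0.708583] = 0.844528
  f_C = [1.22526] × [0.646069] = 0.791601
Prior × likelihood for each component:
  π_A·f_A = 0.37 × 0.711775 = 0.263357
  π_B·f_B = 0.06 × 0.844528 = 0.0506717
  π_C·f_C = 0.57 × 0.791601 = 0.451212
Evidence: 0.263357 + 0.0506717 + 0.451212 = 0.765241
P(Component B | data) ≈ 0.0662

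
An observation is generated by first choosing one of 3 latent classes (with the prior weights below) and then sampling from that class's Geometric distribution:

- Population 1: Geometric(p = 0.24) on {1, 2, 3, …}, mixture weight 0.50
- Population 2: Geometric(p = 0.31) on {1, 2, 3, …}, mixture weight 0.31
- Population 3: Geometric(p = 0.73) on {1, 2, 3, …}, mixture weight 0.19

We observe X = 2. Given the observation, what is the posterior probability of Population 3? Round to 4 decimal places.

P(component k | x) = π_k·f_k(x) / marginal(x), where marginal(x) = Σ_j π_j·f_j(x).
Component likelihoods at x = 2:
  L_1 = 0.24·(1−0.24)^1 = 0.24·0.76 = 0.1824
  L_2 = 0.31·(1−0.31)^1 = 0.31·0.69 = 0.2139
  L_3 = 0.73·(1−0.73)^1 = 0.73·0.27 = 0.1971
Unnormalised posteriors:
  π_1·L_1 = 0.50 × 0.1824 = 0.0912
  π_2·L_2 = 0.31 × 0.2139 = 0.066309
  π_3·L_3 = 0.19 × 0.1971 = 0.037449
Normaliser: 0.0912 + 0.066309 + 0.037449 = 0.194958
Responsibility of Population 3: 0.037449 / 0.194958 ≈ 0.1921

0.1921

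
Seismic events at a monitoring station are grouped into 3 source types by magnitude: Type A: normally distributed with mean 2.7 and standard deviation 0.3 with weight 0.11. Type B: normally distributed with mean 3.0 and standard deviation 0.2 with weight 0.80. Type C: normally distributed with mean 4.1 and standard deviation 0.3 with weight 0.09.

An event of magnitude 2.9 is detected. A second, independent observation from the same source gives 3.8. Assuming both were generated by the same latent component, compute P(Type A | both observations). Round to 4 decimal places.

Posterior ∝ prior × likelihood, so P(k | x) ∝ π_k f_k(x); normalise over all components.
Since both observations come from the same component, the likelihood for component k is f_k(x₁)·f_k(x₂).
  p_A = [(1/(0.3·√(2π)))·exp(−(2.9−2.7)²/(2·0.3²)) = 1.329808·exp(-0.22222) = 1.06483] × [0.0016009] = 0.00170468
  p_B = [(1/(0.2·√(2π)))·exp(−(2.9−3.0)²/(2·0.2²)) = 1.994711·exp(-0.12500) = 1.76033] × [0.000669151] = 0.00117792
  p_C = [(1/(0.3·√(2π)))·exp(−(2.9−4.1)²/(2·0.3²)) = 1.329808·exp(-8.00000) = 0.000446101] × [0.806569] = 0.000359811
Prior × likelihood for each component:
  π_A·p_A = 0.11 × 0.00170468 = 0.000187515
  π_B·p_B = 0.80 × 0.00117792 = 0.00094234
  π_C·p_C = 0.09 × 0.000359811 = 3.2383e-05
Sum: 0.000187515 + 0.00094234 + 3.2383e-05 = 0.00116224
So the posterior for Type A is 0.000187515 / 0.00116224 ≈ 0.1613.

0.1613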